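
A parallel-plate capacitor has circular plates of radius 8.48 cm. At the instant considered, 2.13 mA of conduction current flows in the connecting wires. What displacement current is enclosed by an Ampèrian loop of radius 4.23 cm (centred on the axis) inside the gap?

5.30×10^-4 A

No conduction current crosses the gap, so I_d there equals the 2.13×10^-3 A in the leads.
Through an area πr² the displacement current is I_d·(πr²/πR²) = I_d (r/R)² = 5.30×10^-4 A.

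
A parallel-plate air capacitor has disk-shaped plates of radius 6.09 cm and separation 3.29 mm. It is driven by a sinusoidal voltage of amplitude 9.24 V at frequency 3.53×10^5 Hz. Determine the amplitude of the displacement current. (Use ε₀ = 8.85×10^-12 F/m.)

6.42×10^-4 A

C = ε₀A/d = (8.85×10^-12)(0.01165)/(3.29×10^-3) = 3.134×10^-11 F; ω = 2πf = 2.218×10^6 rad/s.
I_d = C dV/dt, so |I_d|_max = C V₀ ω = (3.134×10^-11)(9.24)(2.218×10^6) = 6.42×10^-4 A.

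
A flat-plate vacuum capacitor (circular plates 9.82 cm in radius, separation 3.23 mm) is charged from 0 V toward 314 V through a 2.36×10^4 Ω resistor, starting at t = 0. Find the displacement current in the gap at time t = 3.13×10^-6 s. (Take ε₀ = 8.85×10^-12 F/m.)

2.69×10^-3 A

C = ε₀A/d = (8.85×10^-12)(0.03030)/(3.23×10^-3) = 8.302×10^-11 F and τ = RC = 1.959×10^-6 s. I_d in the gap equals the RC charging current.
I_d(t) = (V₀/R) e^(−t/τ) = 0.01331 · e^(−1.598) = 2.69×10^-3 A.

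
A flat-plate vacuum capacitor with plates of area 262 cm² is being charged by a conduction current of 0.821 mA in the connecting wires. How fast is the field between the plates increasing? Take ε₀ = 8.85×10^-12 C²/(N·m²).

3.54×10^9 V/(m·s)

By continuity, I_d in the gap equals the 0.821 mA flowing in the wire.
Since I_d = ε₀ A dE/dt, dE/dt = I_d/(ε₀A) = (8.21×10^-4)/((8.85×10^-12)(0.0262)) = 3.54×10^9 V/(m·s).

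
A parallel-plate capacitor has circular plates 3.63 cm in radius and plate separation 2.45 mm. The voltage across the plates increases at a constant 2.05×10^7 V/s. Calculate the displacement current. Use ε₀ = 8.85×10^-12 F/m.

3.07×10^-4 A

The field between the plates is E = V/d, so dE/dt = (2.05×10^7)/(2.45×10^-3 m) = 8.367×10^9 V/(m·s).
I_d = ε₀ A (dE/dt) = (8.85×10^-12)(4.140×10^-3)(8.367×10^9) = 3.07×10^-4 A.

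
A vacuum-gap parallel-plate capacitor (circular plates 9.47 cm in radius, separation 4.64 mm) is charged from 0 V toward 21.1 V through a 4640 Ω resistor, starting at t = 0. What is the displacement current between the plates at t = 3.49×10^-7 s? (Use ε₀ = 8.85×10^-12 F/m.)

C = ε₀A/d = (8.85×10^-12)(0.02817)/(4.64×10^-3) = 5.373×10^-11 F and τ = RC = 2.493×10^-7 s. I_d in the gap equals the RC charging current.
I_d(t) = (V₀/R) e^(−t/τ) = 4.547×10^-3 · e^(−1.400) = 1.12×10^-3 A.

1.12×10^-3 A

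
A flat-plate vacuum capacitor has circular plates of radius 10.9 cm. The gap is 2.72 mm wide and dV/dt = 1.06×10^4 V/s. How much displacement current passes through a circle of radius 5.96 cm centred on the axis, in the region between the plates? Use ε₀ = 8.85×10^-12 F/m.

dE/dt = (dV/dt)/d = 3.897×10^6 V/(m·s); I_d = ε₀(πR²)(dE/dt) = (8.85×10^-12)(0.03733)(3.897×10^6) = 1.287×10^-6 A.
Since J_d is uniform, the enclosed fraction is (r/R)² = 0.2990, giving I_d,enc = 3.85×10^-7 A.

3.85×10^-7 A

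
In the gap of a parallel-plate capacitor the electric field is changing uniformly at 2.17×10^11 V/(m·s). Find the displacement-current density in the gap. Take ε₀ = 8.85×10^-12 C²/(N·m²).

J_d = ε₀ ∂E/∂t, so J_d = 1.92 A/m².

1.92 A/m²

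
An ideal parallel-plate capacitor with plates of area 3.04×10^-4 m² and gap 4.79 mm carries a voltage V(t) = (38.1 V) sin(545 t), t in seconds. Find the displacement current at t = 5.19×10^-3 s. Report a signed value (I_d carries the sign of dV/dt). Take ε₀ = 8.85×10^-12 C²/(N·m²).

-1.11×10^-8 A

C = ε₀A/d = (8.85×10^-12)(3.04×10^-4)/(4.79×10^-3) = 5.617×10^-13 F. dV/dt = V₀ω·cos(ωt); at ωt = 2.82855 rad this factor is -0.9514.
I_d = C dV/dt = (5.617×10^-13)(38.1)(545)(-0.9514) = -1.11×10^-8 A.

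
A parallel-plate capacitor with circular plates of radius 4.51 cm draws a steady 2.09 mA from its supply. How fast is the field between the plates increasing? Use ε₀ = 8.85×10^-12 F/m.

3.70×10^10 V/(m·s)

Charge continuity gives I_d = I = 2.09×10^-3 A between the plates.
Since I_d = ε₀ A dE/dt, dE/dt = I_d/(ε₀A) = (2.09×10^-3)/((8.85×10^-12)(6.390×10^-3)) = 3.70×10^10 V/(m·s).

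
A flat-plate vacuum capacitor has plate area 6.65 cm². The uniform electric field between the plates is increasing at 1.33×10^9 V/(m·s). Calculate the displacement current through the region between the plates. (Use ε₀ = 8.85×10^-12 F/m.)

7.83×10^-6 A

The displacement current is ε₀ times dΦ_E/dt = ε₀ A dE/dt = (8.85×10^-12)(6.65×10^-4)(1.33×10^9) = 7.83×10^-6 A.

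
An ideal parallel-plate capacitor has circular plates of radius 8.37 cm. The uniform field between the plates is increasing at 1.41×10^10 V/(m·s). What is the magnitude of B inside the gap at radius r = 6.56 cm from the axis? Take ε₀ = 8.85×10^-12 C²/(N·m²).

Through the whole plate area (πR² = 0.02201 m²), I_d = ε₀ πR² dE/dt = 2.747×10^-3 A.
For r < R the Ampère–Maxwell law gives B(2πr) = μ₀ I_d (r²/R²), so B = μ₀ I_d r/(2πR²) = (4π×10^-7)(2.747×10^-3)(0.0656)/(2π·0.0837²) = 5.14×10^-9 T.

5.14×10^-9 T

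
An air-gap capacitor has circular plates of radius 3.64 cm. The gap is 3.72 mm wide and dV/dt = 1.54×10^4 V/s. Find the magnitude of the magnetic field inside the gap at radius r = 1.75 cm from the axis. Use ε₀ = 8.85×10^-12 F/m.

With E = V/d, dE/dt = 4.140×10^6 V/(m·s) and πR² = 4.162×10^-3 m², giving I_d = ε₀ πR² dE/dt = 1.525×10^-7 A.
An Ampèrian loop of radius r encloses a fraction (r/R)² of I_d. Then B·2πr = μ₀ I_d (r/R)², giving B = μ₀ I_d r/(2πR²) = 4.03×10^-13 T.

4.03×10^-13 T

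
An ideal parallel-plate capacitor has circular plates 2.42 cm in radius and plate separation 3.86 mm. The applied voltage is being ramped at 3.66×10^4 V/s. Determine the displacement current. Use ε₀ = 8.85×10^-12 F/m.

The field between the plates is E = V/d, so dE/dt = (3.66×10^4)/(3.86×10^-3 m) = 9.482×10^6 V/(m·s).
I_d = ε₀ A (dE/dt) = (8.85×10^-12)(1.840×10^-3)(9.482×10^6) = 1.54×10^-7 A.

1.54×10^-7 A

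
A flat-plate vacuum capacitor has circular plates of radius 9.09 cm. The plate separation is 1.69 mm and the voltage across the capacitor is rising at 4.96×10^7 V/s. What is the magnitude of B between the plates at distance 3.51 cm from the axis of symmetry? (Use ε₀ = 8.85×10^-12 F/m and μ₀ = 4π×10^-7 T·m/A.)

I_d = C dV/dt with C = ε₀πR²/d = 1.359×10^-10 F, so I_d = (1.359×10^-10)(4.96×10^7) = 6.741×10^-3 A.
∮B·dl = μ₀ I_d,enc with I_d,enc = I_d r²/R² = 1.005×10^-3 A; so B = μ₀ I_d,enc/(2πr) = 5.73×10^-9 T.

5.73×10^-9 T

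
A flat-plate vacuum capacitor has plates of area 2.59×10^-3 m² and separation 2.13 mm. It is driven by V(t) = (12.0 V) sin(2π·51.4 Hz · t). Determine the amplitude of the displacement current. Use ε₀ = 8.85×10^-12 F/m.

4.17×10^-8 A

(dE/dt)_max = V₀ω/d = 1.820×10^6 V/(m·s); ω = 2πf = 323.0 rad/s.
I_d,max = ε₀ A (dE/dt)_max = (8.85×10^-12)(2.59×10^-3)(1.820×10^6) = 4.17×10^-8 A.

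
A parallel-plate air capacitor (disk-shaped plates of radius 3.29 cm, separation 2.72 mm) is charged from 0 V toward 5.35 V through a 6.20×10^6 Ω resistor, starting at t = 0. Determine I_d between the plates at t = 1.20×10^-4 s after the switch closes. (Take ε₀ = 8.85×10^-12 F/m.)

1.50×10^-7 A

C = ε₀A/d = (8.85×10^-12)(3.400×10^-3)/(2.72×10^-3) = 1.106×10^-11 F, so τ = RC = 6.857×10^-5 s.
The conduction current is I(t) = (V₀/R) e^(−t/τ), and the displacement current between the plates equals it.
t/τ = 1.750; I_d = (5.35/6.20×10^6) · e^(−1.750) = (8.629×10^-7)(0.1738) = 1.50×10^-7 A.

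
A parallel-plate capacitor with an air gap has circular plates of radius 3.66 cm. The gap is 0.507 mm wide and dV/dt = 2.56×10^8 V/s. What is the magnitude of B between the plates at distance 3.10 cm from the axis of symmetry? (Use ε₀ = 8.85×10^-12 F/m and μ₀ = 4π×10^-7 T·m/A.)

8.70×10^-8 T

I_d = C dV/dt with C = ε₀πR²/d = 7.345×10^-11 F, so I_d = (7.345×10^-11)(2.56×10^8) = 0.01880 A.
An Ampèrian loop of radius r encloses a fraction (r/R)² of I_d. Then B·2πr = μ₀ I_d (r/R)², giving B = μ₀ I_d r/(2πR²) = 8.70×10^-8 T.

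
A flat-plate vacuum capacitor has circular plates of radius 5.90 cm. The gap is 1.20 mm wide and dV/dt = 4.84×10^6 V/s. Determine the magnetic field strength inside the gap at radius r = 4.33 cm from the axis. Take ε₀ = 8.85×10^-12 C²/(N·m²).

With E = V/d, dE/dt = 4.033×10^9 V/(m·s) and πR² = 0.01094 m², giving I_d = ε₀ πR² dE/dt = 3.905×10^-4 A.
An Ampèrian loop of radius r encloses a fraction (r/R)² of I_d. Then B·2πr = μ₀ I_d (r/R)², giving B = μ₀ I_d r/(2πR²) = 9.71×10^-10 T.

9.71×10^-10 T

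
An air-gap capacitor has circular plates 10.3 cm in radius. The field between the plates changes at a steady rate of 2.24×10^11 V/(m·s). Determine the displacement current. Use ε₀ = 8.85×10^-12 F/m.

0.0661 A

I_d = ε₀ A (dE/dt) = (8.85×10^-12)(0.03333 m²)(2.24×10^11) = 0.0661 A.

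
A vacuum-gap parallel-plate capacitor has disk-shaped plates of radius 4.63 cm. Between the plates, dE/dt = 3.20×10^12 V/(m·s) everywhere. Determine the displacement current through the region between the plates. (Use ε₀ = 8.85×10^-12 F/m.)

0.191 A

I_d = ε₀ A (dE/dt) = (8.85×10^-12)(6.735×10^-3 m²)(3.20×10^12) = 0.191 A.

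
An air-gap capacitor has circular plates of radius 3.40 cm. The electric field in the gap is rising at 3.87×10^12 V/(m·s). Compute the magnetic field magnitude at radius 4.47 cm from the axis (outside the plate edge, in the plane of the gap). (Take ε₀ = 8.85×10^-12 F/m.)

I_d = ε₀ dΦ_E/dt = ε₀ πR² (dE/dt) = (8.85×10^-12)(3.632×10^-3)(3.87×10^12) = 0.1244 A through the full plate area.
Outside the plates the loop encloses all of I_d, so B·2πr = μ₀ I_d and B = 5.57×10^-7 T.

5.57×10^-7 T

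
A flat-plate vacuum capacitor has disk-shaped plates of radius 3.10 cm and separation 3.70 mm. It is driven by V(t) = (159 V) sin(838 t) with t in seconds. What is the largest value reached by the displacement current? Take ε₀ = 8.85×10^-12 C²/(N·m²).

The displacement current equals the conduction current C dV/dt, which peaks at C V₀ ω.
With C = ε₀A/d = (8.85×10^-12)(3.019×10^-3)/(3.70×10^-3) = 7.221×10^-12 F and ω = 838 rad/s, I_d,max = (7.221×10^-12)(159)(838) = 9.62×10^-7 A.

9.62×10^-7 A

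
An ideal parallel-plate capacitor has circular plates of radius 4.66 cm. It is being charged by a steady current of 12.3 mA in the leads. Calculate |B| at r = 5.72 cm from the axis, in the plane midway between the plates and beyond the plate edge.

No conduction current crosses the gap, so I_d there equals the 0.0123 A in the leads.
With r > R the enclosed displacement current is the full I_d; B = μ₀ I_d / (2πr) = 4.30×10^-8 T.

4.30×10^-8 T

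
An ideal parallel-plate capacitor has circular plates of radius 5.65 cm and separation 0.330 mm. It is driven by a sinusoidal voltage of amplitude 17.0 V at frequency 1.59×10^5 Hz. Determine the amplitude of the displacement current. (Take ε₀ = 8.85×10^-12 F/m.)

4.57×10^-3 A

(dE/dt)_max = V₀ω/d = 5.146×10^10 V/(m·s); ω = 2πf = 9.990×10^5 rad/s.
I_d,max = ε₀ A (dE/dt)_max = (8.85×10^-12)(0.01003)(5.146×10^10) = 4.57×10^-3 A.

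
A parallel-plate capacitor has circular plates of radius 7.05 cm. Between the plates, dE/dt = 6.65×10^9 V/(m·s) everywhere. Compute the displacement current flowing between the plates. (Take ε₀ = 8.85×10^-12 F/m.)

9.19×10^-4 A

With a uniform field, Φ_E = EA, so I_d = ε₀ A dE/dt = 9.19×10^-4 A.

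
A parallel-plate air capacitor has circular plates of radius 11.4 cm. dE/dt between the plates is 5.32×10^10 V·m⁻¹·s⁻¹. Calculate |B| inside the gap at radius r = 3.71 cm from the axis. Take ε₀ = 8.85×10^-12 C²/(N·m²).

I_d = ε₀ dΦ_E/dt = ε₀ πR² (dE/dt) = (8.85×10^-12)(0.04083)(5.32×10^10) = 0.01922 A through the full plate area.
∮B·dl = μ₀ I_d,enc with I_d,enc = I_d r²/R² = 2.036×10^-3 A; so B = μ₀ I_d,enc/(2πr) = 1.10×10^-8 T.

1.10×10^-8 T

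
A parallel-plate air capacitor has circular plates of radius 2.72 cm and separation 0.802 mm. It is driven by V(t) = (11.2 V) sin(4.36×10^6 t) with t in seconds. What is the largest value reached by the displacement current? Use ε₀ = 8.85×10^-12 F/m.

The displacement current equals the conduction current C dV/dt, which peaks at C V₀ ω.
With C = ε₀A/d = (8.85×10^-12)(2.324×10^-3)/(8.02×10^-4) = 2.565×10^-11 F and ω = 4.36×10^6 rad/s, I_d,max = (2.565×10^-11)(11.2)(4.36×10^6) = 1.25×10^-3 A.

1.25×10^-3 A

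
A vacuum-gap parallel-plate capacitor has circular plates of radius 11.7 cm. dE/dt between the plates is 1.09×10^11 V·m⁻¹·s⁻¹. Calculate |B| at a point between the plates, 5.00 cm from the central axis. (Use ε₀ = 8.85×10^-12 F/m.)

3.03×10^-8 T

I_d = ε₀ dΦ_E/dt = ε₀ πR² (dE/dt) = (8.85×10^-12)(0.04301)(1.09×10^11) = 0.04149 A through the full plate area.
An Ampèrian loop of radius r encloses a fraction (r/R)² of I_d. Then B·2πr = μ₀ I_d (r/R)², giving B = μ₀ I_d r/(2πR²) = 3.03×10^-8 T.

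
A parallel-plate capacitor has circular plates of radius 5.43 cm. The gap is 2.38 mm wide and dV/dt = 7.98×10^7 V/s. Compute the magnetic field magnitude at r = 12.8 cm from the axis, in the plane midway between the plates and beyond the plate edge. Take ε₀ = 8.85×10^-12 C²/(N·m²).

4.29×10^-9 T

I_d = C dV/dt with C = ε₀πR²/d = 3.444×10^-11 F, so I_d = (3.444×10^-11)(7.98×10^7) = 2.748×10^-3 A.
For r ≥ R the full I_d is enclosed: B = μ₀ I_d/(2πr) = (4π×10^-7)(2.748×10^-3)/(2π·0.128) = 4.29×10^-9 T.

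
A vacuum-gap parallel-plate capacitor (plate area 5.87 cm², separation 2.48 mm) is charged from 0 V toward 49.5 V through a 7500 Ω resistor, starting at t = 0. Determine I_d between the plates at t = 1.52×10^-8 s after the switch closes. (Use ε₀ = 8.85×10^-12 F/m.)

2.51×10^-3 A

C = ε₀A/d = (8.85×10^-12)(5.87×10^-4)/(2.48×10^-3) = 2.095×10^-12 F and τ = RC = 1.571×10^-8 s. I_d in the gap equals the RC charging current.
I_d(t) = (V₀/R) e^(−t/τ) = 6.600×10^-3 · e^(−0.9675) = 2.51×10^-3 A.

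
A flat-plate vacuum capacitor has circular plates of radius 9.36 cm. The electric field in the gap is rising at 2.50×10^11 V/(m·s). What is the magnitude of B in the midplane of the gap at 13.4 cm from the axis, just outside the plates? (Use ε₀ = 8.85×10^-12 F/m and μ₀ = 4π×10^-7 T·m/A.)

9.09×10^-8 T

I_d = ε₀ dΦ_E/dt = ε₀ πR² (dE/dt) = (8.85×10^-12)(0.02752)(2.50×10^11) = 0.06089 A through the full plate area.
Outside the plates the loop encloses all of I_d, so B·2πr = μ₀ I_d and B = 9.09×10^-8 T.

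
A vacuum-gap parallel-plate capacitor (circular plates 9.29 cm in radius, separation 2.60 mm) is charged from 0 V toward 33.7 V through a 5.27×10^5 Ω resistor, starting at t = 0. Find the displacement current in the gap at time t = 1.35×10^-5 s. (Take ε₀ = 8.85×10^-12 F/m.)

C = ε₀A/d = (8.85×10^-12)(0.02711)/(2.60×10^-3) = 9.228×10^-11 F, so τ = RC = 4.863×10^-5 s.
The conduction current is I(t) = (V₀/R) e^(−t/τ), and the displacement current between the plates equals it.
t/τ = 0.2776; I_d = (33.7/5.27×10^5) · e^(−0.2776) = (6.395×10^-5)(0.7576) = 4.84×10^-5 A.

4.84×10^-5 A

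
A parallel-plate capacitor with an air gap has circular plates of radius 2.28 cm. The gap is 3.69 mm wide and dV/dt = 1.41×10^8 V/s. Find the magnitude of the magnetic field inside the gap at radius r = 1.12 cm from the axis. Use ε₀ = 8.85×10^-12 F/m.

dE/dt = (dV/dt)/d = 3.821×10^10 V/(m·s); I_d = ε₀(πR²)(dE/dt) = (8.85×10^-12)(1.633×10^-3)(3.821×10^10) = 5.522×10^-4 A.
An Ampèrian loop of radius r encloses a fraction (r/R)² of I_d. Then B·2πr = μ₀ I_d (r/R)², giving B = μ₀ I_d r/(2πR²) = 2.38×10^-9 T.

2.38×10^-9 T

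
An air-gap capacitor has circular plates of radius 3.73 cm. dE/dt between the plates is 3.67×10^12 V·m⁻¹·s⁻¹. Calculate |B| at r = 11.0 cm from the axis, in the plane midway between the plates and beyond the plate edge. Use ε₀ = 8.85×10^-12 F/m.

2.58×10^-7 T

Total displacement current: I_d = ε₀(πR²)(dE/dt) = (8.85×10^-12)(4.371×10^-3)(3.67×10^12) = 0.1420 A.
With r > R the enclosed displacement current is the full I_d; B = μ₀ I_d / (2πr) = 2.58×10^-7 T.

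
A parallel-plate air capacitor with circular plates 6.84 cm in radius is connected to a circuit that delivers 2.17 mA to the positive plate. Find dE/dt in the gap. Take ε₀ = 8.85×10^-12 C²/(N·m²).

The displacement current between the plates equals the conduction current, I_d = 2.17 mA.
Inverting I_d = ε₀ A dE/dt gives dE/dt = 2.17×10^-3 / (8.85×10^-12 · 0.01470) = 1.67×10^10 V/(m·s).

1.67×10^10 V/(m·s)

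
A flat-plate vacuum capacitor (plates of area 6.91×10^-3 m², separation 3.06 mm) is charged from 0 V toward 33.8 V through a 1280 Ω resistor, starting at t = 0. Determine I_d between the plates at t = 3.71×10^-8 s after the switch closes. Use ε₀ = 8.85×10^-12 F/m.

6.19×10^-3 A

With C = ε₀A/d = (8.85×10^-12)(6.91×10^-3)/(3.06×10^-3) = 1.998×10^-11 F, the time constant is τ = RC = 2.557×10^-8 s, so t/τ = 1.451 and e^(−t/τ) = 0.2343.
I_d = I_cond = (V₀/R) e^(−t/τ) = (0.02641)(0.2343) = 6.19×10^-3 A.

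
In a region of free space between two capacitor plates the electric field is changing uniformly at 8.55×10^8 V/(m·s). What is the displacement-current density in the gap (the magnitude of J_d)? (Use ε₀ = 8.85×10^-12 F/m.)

7.57×10^-3 A/m²

J_d = ε₀ ∂E/∂t, so J_d = 7.57×10^-3 A/m².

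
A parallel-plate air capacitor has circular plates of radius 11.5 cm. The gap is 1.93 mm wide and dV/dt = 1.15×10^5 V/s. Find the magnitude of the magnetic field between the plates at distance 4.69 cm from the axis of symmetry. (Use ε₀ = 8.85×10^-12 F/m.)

With E = V/d, dE/dt = 5.959×10^7 V/(m·s) and πR² = 0.04155 m², giving I_d = ε₀ πR² dE/dt = 2.191×10^-5 A.
∮B·dl = μ₀ I_d,enc with I_d,enc = I_d r²/R² = 3.644×10^-6 A; so B = μ₀ I_d,enc/(2πr) = 1.55×10^-11 T.

1.55×10^-11 T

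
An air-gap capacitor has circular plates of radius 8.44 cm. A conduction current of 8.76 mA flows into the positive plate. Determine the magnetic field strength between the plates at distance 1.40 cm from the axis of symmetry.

3.44×10^-9 T

By continuity the displacement current in the gap matches the conduction current: I_d = 8.76×10^-3 A.
An Ampèrian loop of radius r encloses a fraction (r/R)² of I_d. Then B·2πr = μ₀ I_d (r/R)², giving B = μ₀ I_d r/(2πR²) = 3.44×10^-9 T.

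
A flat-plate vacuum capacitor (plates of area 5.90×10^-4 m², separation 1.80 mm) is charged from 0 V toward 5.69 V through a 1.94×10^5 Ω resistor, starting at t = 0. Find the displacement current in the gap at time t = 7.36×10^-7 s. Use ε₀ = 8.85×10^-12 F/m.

7.93×10^-6 A

C = ε₀A/d = (8.85×10^-12)(5.90×10^-4)/(1.80×10^-3) = 2.901×10^-12 F and τ = RC = 5.628×10^-7 s. I_d in the gap equals the RC charging current.
I_d(t) = (V₀/R) e^(−t/τ) = 2.933×10^-5 · e^(−1.308) = 7.93×10^-6 A.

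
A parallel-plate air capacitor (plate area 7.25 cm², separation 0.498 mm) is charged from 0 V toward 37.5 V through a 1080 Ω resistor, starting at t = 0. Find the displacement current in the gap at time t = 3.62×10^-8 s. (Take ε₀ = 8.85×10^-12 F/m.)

2.57×10^-3 A

C = ε₀A/d = (8.85×10^-12)(7.25×10^-4)/(4.98×10^-4) = 1.288×10^-11 F, so τ = RC = 1.391×10^-8 s.
The conduction current is I(t) = (V₀/R) e^(−t/τ), and the displacement current between the plates equals it.
t/τ = 2.602; I_d = (37.5/1080) · e^(−2.602) = (0.03472)(0.07413) = 2.57×10^-3 A.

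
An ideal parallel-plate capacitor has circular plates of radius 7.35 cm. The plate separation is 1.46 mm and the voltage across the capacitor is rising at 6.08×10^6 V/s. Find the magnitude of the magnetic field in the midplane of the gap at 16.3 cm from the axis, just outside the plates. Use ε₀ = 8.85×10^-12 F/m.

7.67×10^-10 T

dE/dt = (dV/dt)/d = 4.164×10^9 V/(m·s); I_d = ε₀(πR²)(dE/dt) = (8.85×10^-12)(0.01697)(4.164×10^9) = 6.254×10^-4 A.
Outside the plates the loop encloses all of I_d, so B·2πr = μ₀ I_d and B = 7.67×10^-10 T.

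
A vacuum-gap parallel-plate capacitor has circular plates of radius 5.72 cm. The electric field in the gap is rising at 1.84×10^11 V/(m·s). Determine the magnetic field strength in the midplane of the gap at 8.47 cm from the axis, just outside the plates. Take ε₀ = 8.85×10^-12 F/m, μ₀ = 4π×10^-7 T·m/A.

3.95×10^-8 T

Total displacement current: I_d = ε₀(πR²)(dE/dt) = (8.85×10^-12)(0.01028)(1.84×10^11) = 0.01674 A.
With r > R the enclosed displacement current is the full I_d; B = μ₀ I_d / (2πr) = 3.95×10^-8 T.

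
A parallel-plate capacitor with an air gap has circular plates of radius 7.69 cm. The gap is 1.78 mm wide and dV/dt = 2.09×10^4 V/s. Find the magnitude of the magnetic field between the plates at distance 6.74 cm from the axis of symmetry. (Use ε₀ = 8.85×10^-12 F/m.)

dE/dt = (dV/dt)/d = 1.174×10^7 V/(m·s); I_d = ε₀(πR²)(dE/dt) = (8.85×10^-12)(0.01858)(1.174×10^7) = 1.930×10^-6 A.
An Ampèrian loop of radius r encloses a fraction (r/R)² of I_d. Then B·2πr = μ₀ I_d (r/R)², giving B = μ₀ I_d r/(2πR²) = 4.40×10^-12 T.

4.40×10^-12 T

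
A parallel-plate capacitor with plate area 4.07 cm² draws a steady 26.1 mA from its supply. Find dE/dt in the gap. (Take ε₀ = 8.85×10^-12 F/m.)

7.25×10^12 V/(m·s)

Charge continuity gives I_d = I = 0.0261 A between the plates.
Inverting I_d = ε₀ A dE/dt gives dE/dt = 0.0261 / (8.85×10^-12 · 4.07×10^-4) = 7.25×10^12 V/(m·s).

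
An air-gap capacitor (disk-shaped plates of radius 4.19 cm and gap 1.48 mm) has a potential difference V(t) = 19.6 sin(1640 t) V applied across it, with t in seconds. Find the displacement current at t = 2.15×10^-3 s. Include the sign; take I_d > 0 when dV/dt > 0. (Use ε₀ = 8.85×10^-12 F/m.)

-9.83×10^-7 A

dV/dt = (19.6)(1640)·cos(3.526) = -2.980×10^4 V/s.
I_d = C dV/dt with C = ε₀A/d = (8.85×10^-12)(5.515×10^-3)/(1.48×10^-3) = 3.298×10^-11 F, so I_d = (3.298×10^-11)(-2.980×10^4) = -9.83×10^-7 A.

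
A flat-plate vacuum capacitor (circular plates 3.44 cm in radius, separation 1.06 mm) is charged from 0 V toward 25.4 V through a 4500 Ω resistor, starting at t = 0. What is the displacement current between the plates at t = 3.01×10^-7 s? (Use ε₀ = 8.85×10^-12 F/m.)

C = ε₀A/d = (8.85×10^-12)(3.718×10^-3)/(1.06×10^-3) = 3.104×10^-11 F, so τ = RC = 1.397×10^-7 s.
The conduction current is I(t) = (V₀/R) e^(−t/τ), and the displacement current between the plates equals it.
t/τ = 2.155; I_d = (25.4/4500) · e^(−2.155) = (5.644×10^-3)(0.1159) = 6.54×10^-4 A.

6.54×10^-4 A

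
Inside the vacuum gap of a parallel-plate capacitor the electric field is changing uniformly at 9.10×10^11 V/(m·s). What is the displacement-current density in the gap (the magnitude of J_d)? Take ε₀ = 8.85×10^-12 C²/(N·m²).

8.05 A/m²

The displacement-current density is ε₀ ∂E/∂t = (8.85×10^-12)(9.10×10^11) = 8.05 A/m².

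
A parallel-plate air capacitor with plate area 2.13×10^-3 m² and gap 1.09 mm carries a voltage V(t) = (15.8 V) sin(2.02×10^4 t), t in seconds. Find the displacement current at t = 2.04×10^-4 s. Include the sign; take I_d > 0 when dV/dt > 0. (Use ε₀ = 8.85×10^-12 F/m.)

-3.08×10^-6 A

C = ε₀A/d = (8.85×10^-12)(2.13×10^-3)/(1.09×10^-3) = 1.729×10^-11 F. dV/dt = V₀ω·cos(ωt); at ωt = 4.1208 rad this factor is -0.5577.
I_d = C dV/dt = (1.729×10^-11)(15.8)(2.02×10^4)(-0.5577) = -3.08×10^-6 A.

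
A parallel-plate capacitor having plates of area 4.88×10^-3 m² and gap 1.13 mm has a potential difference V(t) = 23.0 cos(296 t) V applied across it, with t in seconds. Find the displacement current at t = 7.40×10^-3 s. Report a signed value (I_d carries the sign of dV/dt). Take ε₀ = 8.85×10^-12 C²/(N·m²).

-2.12×10^-7 A

dV/dt = (23.0)(296)·−sin(2.1904) = -5542 V/s.
I_d = C dV/dt with C = ε₀A/d = (8.85×10^-12)(4.88×10^-3)/(1.13×10^-3) = 3.822×10^-11 F, so I_d = (3.822×10^-11)(-5542) = -2.12×10^-7 A.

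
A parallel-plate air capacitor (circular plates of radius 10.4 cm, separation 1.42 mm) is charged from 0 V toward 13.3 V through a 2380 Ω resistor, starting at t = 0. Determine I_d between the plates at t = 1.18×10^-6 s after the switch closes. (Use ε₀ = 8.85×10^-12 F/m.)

5.38×10^-4 A

C = ε₀A/d = (8.85×10^-12)(0.03398)/(1.42×10^-3) = 2.118×10^-10 F, so τ = RC = 5.041×10^-7 s.
The conduction current is I(t) = (V₀/R) e^(−t/τ), and the displacement current between the plates equals it.
t/τ = 2.341; I_d = (13.3/2380) · e^(−2.341) = (5.588×10^-3)(0.09623) = 5.38×10^-4 A.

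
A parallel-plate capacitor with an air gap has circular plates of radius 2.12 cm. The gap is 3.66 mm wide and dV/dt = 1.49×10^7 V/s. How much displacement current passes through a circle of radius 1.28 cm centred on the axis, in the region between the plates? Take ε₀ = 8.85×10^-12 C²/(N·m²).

With E = V/d, dE/dt = 4.071×10^9 V/(m·s) and πR² = 1.412×10^-3 m², giving I_d = ε₀ πR² dE/dt = 5.087×10^-5 A.
Since J_d is uniform, the enclosed fraction is (r/R)² = 0.3645, giving I_d,enc = 1.85×10^-5 A.

1.85×10^-5 A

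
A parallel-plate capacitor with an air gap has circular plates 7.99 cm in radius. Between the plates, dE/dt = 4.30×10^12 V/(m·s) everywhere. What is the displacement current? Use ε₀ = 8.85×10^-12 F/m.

0.763 A

I_d = ε₀ A (dE/dt) = (8.85×10^-12)(0.02006 m²)(4.30×10^12) = 0.763 A.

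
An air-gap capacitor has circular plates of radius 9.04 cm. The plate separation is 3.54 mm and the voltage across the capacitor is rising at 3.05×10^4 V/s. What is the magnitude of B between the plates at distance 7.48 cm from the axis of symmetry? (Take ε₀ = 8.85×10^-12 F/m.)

With E = V/d, dE/dt = 8.616×10^6 V/(m·s) and πR² = 0.02567 m², giving I_d = ε₀ πR² dE/dt = 1.957×10^-6 A.
∮B·dl = μ₀ I_d,enc with I_d,enc = I_d r²/R² = 1.340×10^-6 A; so B = μ₀ I_d,enc/(2πr) = 3.58×10^-12 T.

3.58×10^-12 T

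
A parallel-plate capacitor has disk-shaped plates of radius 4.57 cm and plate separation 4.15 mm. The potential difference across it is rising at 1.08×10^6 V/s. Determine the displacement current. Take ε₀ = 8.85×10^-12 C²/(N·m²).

1.51×10^-5 A

The displacement current equals the charging current C dV/dt. With C = ε₀A/d = (8.85×10^-12)(6.561×10^-3)/(4.15×10^-3) = 1.399×10^-11 F, I_d = (1.399×10^-11)(1.08×10^6) = 1.51×10^-5 A.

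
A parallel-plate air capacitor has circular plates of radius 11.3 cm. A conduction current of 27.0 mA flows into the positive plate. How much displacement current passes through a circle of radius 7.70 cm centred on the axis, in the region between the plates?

No conduction current crosses the gap, so I_d there equals the 0.0270 A in the leads.
The field is uniform, so I_d,enc = I_d (r/R)² = (0.0270)(7.70/11.3)² = 0.0125 A.

0.0125 A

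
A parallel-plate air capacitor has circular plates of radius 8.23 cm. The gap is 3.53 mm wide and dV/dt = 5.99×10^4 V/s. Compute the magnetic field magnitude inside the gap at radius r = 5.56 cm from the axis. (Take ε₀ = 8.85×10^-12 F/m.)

With E = V/d, dE/dt = 1.697×10^7 V/(m·s) and πR² = 0.02128 m², giving I_d = ε₀ πR² dE/dt = 3.196×10^-6 A.
An Ampèrian loop of radius r encloses a fraction (r/R)² of I_d. Then B·2πr = μ₀ I_d (r/R)², giving B = μ₀ I_d r/(2πR²) = 5.25×10^-12 T.

5.25×10^-12 T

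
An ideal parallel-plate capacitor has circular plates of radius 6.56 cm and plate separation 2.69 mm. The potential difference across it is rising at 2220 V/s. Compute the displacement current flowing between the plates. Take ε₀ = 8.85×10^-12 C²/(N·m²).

The field between the plates is E = V/d, so dE/dt = (2220)/(2.69×10^-3 m) = 8.253×10^5 V/(m·s).
I_d = ε₀ A (dE/dt) = (8.85×10^-12)(0.01352)(8.253×10^5) = 9.87×10^-8 A.

9.87×10^-8 A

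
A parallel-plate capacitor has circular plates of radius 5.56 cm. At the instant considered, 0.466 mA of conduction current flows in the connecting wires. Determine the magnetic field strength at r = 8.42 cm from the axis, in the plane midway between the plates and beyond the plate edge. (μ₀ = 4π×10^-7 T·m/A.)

No conduction current crosses the gap, so I_d there equals the 4.66×10^-4 A in the leads.
Outside the plates the loop encloses all of I_d, so B·2πr = μ₀ I_d and B = 1.11×10^-9 T.

1.11×10^-9 T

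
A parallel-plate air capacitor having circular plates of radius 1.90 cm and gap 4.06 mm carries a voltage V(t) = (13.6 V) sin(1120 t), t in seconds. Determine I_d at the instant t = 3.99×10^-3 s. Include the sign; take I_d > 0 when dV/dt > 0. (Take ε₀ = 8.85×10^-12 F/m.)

dV/dt = (13.6)(1120)·cos(4.4688) = -3674 V/s.
I_d = C dV/dt with C = ε₀A/d = (8.85×10^-12)(1.134×10^-3)/(4.06×10^-3) = 2.472×10^-12 F, so I_d = (2.472×10^-12)(-3674) = -9.08×10^-9 A.

-9.08×10^-9 A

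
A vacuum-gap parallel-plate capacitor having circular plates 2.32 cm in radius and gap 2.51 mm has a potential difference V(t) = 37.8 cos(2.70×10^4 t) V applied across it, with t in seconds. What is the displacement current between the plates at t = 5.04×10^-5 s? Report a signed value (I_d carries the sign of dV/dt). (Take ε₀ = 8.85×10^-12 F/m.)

dE/dt = (V₀ω/d)·−sin(ωt) with ωt = 1.3608 rad: (37.8)(2.70×10^4)(-0.9780)/(2.51×10^-3) = -3.977×10^8 V/(m·s).
I_d = ε₀ A dE/dt = (8.85×10^-12)(1.691×10^-3)(-3.977×10^8) = -5.95×10^-6 A.

-5.95×10^-6 A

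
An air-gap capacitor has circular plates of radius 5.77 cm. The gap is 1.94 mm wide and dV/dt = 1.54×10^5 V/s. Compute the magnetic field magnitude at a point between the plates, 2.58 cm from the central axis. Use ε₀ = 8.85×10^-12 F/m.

With E = V/d, dE/dt = 7.938×10^7 V/(m·s) and πR² = 0.01046 m², giving I_d = ε₀ πR² dE/dt = 7.348×10^-6 A.
An Ampèrian loop of radius r encloses a fraction (r/R)² of I_d. Then B·2πr = μ₀ I_d (r/R)², giving B = μ₀ I_d r/(2πR²) = 1.14×10^-11 T.

1.14×10^-11 T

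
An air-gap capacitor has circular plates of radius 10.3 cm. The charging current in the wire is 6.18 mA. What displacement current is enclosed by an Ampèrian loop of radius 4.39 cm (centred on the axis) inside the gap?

No conduction current crosses the gap, so I_d there equals the 6.18×10^-3 A in the leads.
Through an area πr² the displacement current is I_d·(πr²/πR²) = I_d (r/R)² = 1.12×10^-3 A.

1.12×10^-3 A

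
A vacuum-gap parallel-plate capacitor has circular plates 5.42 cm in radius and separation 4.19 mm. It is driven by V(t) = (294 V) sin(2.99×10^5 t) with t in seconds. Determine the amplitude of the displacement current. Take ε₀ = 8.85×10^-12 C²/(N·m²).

1.71×10^-3 A

The displacement current equals the conduction current C dV/dt, which peaks at C V₀ ω.
With C = ε₀A/d = (8.85×10^-12)(9.229×10^-3)/(4.19×10^-3) = 1.949×10^-11 F and ω = 2.99×10^5 rad/s, I_d,max = (1.949×10^-11)(294)(2.99×10^5) = 1.71×10^-3 A.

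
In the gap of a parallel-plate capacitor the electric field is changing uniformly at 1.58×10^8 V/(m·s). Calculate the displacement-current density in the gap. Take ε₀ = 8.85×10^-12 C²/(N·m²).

The displacement-current density is ε₀ ∂E/∂t = (8.85×10^-12)(1.58×10^8) = 1.40×10^-3 A/m².

1.40×10^-3 A/m²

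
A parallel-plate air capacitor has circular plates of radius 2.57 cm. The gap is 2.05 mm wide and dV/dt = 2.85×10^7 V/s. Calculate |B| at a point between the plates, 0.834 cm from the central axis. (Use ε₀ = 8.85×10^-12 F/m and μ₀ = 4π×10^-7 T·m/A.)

6.45×10^-10 T

With E = V/d, dE/dt = 1.390×10^10 V/(m·s) and πR² = 2.075×10^-3 m², giving I_d = ε₀ πR² dE/dt = 2.553×10^-4 A.
An Ampèrian loop of radius r encloses a fraction (r/R)² of I_d. Then B·2πr = μ₀ I_d (r/R)², giving B = μ₀ I_d r/(2πR²) = 6.45×10^-10 T.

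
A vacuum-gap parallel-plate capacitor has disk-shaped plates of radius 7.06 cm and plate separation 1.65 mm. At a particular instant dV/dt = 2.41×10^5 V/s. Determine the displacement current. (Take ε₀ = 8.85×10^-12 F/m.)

C = ε₀A/d = (8.85×10^-12)(0.01566)/(1.65×10^-3) = 8.399×10^-11 F.
I_d = C dV/dt = (8.399×10^-11)(2.41×10^5) = 2.02×10^-5 A.

2.02×10^-5 A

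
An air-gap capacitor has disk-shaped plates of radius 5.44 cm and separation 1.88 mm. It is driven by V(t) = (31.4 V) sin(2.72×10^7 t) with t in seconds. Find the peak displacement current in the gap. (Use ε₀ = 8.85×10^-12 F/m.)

0.0374 A

(dE/dt)_max = V₀ω/d = 4.543×10^11 V/(m·s); ω = 2.72×10^7 rad/s.
I_d,max = ε₀ A (dE/dt)_max = (8.85×10^-12)(9.297×10^-3)(4.543×10^11) = 0.0374 A.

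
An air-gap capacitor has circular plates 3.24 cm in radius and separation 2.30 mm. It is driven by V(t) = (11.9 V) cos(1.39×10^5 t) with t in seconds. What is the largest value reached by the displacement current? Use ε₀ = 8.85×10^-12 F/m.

The displacement current equals the conduction current C dV/dt, which peaks at C V₀ ω.
With C = ε₀A/d = (8.85×10^-12)(3.298×10^-3)/(2.30×10^-3) = 1.269×10^-11 F and ω = 1.39×10^5 rad/s, I_d,max = (1.269×10^-11)(11.9)(1.39×10^5) = 2.10×10^-5 A.

2.10×10^-5 A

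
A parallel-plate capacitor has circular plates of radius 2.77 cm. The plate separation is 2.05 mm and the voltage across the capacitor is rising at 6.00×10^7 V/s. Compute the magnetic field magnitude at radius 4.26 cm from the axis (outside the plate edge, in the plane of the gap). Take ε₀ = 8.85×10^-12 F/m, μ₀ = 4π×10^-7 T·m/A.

2.93×10^-9 T

dE/dt = (dV/dt)/d = 2.927×10^10 V/(m·s); I_d = ε₀(πR²)(dE/dt) = (8.85×10^-12)(2.411×10^-3)(2.927×10^10) = 6.245×10^-4 A.
For r ≥ R the full I_d is enclosed: B = μ₀ I_d/(2πr) = (4π×10^-7)(6.245×10^-4)/(2π·0.0426) = 2.93×10^-9 T.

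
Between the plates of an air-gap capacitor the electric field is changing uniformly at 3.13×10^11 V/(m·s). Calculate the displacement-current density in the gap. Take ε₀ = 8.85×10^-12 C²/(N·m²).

2.77 A/m²

The displacement-current density is ε₀ ∂E/∂t = (8.85×10^-12)(3.13×10^11) = 2.77 A/m².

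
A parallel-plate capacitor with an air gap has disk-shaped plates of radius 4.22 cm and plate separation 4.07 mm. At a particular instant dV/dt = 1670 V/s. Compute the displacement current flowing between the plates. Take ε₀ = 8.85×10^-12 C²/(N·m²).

2.03×10^-8 A

The field between the plates is E = V/d, so dE/dt = (1670)/(4.07×10^-3 m) = 4.103×10^5 V/(m·s).
I_d = ε₀ A (dE/dt) = (8.85×10^-12)(5.595×10^-3)(4.103×10^5) = 2.03×10^-8 A.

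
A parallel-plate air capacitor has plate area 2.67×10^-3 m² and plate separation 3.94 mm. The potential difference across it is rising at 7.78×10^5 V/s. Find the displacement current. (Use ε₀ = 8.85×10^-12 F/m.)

4.67×10^-6 A

The displacement current equals the charging current C dV/dt. With C = ε₀A/d = (8.85×10^-12)(2.67×10^-3)/(3.94×10^-3) = 5.997×10^-12 F, I_d = (5.997×10^-12)(7.78×10^5) = 4.67×10^-6 A.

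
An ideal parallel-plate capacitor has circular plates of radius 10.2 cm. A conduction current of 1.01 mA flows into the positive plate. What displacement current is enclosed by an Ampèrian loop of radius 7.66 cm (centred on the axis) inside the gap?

By continuity the displacement current in the gap matches the conduction current: I_d = 1.01×10^-3 A.
Since J_d is uniform, the enclosed fraction is (r/R)² = 0.5640, giving I_d,enc = 5.70×10^-4 A.

5.70×10^-4 A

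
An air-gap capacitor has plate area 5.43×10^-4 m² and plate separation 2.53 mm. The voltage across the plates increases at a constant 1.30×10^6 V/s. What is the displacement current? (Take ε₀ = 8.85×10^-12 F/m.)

E = V/d so dE/dt = (dV/dt)/d = 5.138×10^8 V/(m·s), and I_d = ε₀ A dE/dt = (8.85×10^-12)(5.43×10^-4)(5.138×10^8) = 2.47×10^-6 A.

2.47×10^-6 A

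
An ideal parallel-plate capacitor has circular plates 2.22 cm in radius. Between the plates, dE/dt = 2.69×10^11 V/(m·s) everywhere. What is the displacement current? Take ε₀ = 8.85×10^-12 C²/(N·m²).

The displacement current is ε₀ times dΦ_E/dt = ε₀ A dE/dt = (8.85×10^-12)(1.548×10^-3)(2.69×10^11) = 3.69×10^-3 A.

3.69×10^-3 A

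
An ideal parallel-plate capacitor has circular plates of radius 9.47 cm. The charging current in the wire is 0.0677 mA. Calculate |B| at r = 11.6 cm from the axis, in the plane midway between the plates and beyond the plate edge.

By continuity the displacement current in the gap matches the conduction current: I_d = 6.77×10^-5 A.
For r ≥ R the full I_d is enclosed: B = μ₀ I_d/(2πr) = (4π×10^-7)(6.77×10^-5)/(2π·0.116) = 1.17×10^-10 T.

1.17×10^-10 T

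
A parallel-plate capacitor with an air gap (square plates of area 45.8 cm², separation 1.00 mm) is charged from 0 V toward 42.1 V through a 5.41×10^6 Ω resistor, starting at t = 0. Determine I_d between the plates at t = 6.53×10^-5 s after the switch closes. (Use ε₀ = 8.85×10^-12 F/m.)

C = ε₀A/d = (8.85×10^-12)(4.58×10^-3)/(1.00×10^-3) = 4.053×10^-11 F and τ = RC = 2.193×10^-4 s. I_d in the gap equals the RC charging current.
I_d(t) = (V₀/R) e^(−t/τ) = 7.782×10^-6 · e^(−0.2978) = 5.78×10^-6 A.

5.78×10^-6 A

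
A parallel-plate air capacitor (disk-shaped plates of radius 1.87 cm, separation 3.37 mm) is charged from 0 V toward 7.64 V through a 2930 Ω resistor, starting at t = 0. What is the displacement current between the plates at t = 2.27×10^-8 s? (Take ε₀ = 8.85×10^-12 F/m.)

1.78×10^-4 A

C = ε₀A/d = (8.85×10^-12)(1.099×10^-3)/(3.37×10^-3) = 2.886×10^-12 F, so τ = RC = 8.456×10^-9 s.
The conduction current is I(t) = (V₀/R) e^(−t/τ), and the displacement current between the plates equals it.
t/τ = 2.684; I_d = (7.64/2930) · e^(−2.684) = (2.608×10^-3)(0.06829) = 1.78×10^-4 A.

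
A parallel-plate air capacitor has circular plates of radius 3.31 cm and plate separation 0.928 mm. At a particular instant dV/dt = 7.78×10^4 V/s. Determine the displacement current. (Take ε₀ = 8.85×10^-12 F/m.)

2.55×10^-6 A

C = ε₀A/d = (8.85×10^-12)(3.442×10^-3)/(9.28×10^-4) = 3.283×10^-11 F.
I_d = C dV/dt = (3.283×10^-11)(7.78×10^4) = 2.55×10^-6 A.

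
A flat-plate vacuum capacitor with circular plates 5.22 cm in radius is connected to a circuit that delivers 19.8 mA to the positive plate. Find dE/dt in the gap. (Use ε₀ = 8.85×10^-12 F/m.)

2.61×10^11 V/(m·s)

Charge continuity gives I_d = I = 0.0198 A between the plates.
Inverting I_d = ε₀ A dE/dt gives dE/dt = 0.0198 / (8.85×10^-12 · 8.560×10^-3) = 2.61×10^11 V/(m·s).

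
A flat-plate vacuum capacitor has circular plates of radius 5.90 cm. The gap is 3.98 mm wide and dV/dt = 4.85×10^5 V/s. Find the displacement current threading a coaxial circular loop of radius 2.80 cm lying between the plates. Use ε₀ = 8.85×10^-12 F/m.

With E = V/d, dE/dt = 1.219×10^8 V/(m·s) and πR² = 0.01094 m², giving I_d = ε₀ πR² dE/dt = 1.180×10^-5 A.
Through an area πr² the displacement current is I_d·(πr²/πR²) = I_d (r/R)² = 2.66×10^-6 A.

2.66×10^-6 A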